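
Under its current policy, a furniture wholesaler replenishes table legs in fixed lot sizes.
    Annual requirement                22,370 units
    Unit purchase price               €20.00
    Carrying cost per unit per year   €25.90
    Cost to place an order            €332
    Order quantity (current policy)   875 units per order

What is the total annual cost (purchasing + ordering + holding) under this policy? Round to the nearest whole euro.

Annual ordering cost = (D/Q)·S = (22,370/875) × 332 = €8,487.82
Annual holding cost  = (Q/2)·H = (875/2) × 25.9 = €11,331.25
Purchase cost = D·C = 22,370 × 20 = €447,400.00
Total = €8,487.82 + €11,331.25 + €447,400.00 = €467,219.07

€467,219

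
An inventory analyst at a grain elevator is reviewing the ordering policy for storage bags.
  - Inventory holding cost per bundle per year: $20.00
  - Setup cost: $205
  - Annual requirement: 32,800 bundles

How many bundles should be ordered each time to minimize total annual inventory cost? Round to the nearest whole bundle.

EOQ = √(2DS/H) = √(2 × 32,800 × 205 / 20)
    = √(672,400.00) ≈ 820.00

820 bundles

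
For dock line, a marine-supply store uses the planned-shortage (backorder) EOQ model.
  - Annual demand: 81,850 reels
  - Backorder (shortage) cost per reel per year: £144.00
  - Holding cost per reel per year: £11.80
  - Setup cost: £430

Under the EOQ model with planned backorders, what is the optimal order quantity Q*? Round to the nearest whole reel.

2,541 reels

Q* = √(2DS/H) · √((H + b)/b)
   = √(2 × 81,850 × 430 / 11.8) · √((11.8 + 144) / 144)
   = 2,442.404 × 1.0402 ≈ 2,540.50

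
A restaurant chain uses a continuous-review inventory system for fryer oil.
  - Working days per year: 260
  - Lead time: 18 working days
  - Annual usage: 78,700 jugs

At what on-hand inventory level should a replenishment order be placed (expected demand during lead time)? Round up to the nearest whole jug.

Daily demand d = 78,700 / 260 = 302.692 jugs/day
Demand during lead time = 302.692 × 18 = 5,448.46
Reorder point = 5,448.46 → round up

5,449 jugs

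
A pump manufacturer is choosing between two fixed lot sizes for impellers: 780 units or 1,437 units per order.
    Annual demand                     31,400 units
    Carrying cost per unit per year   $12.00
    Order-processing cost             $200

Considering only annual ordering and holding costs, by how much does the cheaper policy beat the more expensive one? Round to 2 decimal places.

TC(Q) = (D/Q)S + (Q/2)H
TC(780) = (31,400/780)×200 + (780/2)×12 = $12,731.28
TC(1,437) = (31,400/1,437)×200 + (1,437/2)×12 = $12,992.22
|ΔTC| = |$12,731.28 − $12,992.22| = $260.93

$260.93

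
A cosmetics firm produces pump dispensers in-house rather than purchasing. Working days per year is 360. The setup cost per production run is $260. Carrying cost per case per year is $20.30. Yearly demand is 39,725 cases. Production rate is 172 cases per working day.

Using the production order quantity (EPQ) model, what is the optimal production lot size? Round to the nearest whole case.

d = 39,725/360 = 110.3472 cases/day;  effective holding cost H(1 − d/p) = 20.3·(1 − 110.3472/172) = 7.27646
Q* = √(2DS / H_eff) = √(2·39,725·260 / 7.27646) ≈ 1,684.90

1,685 cases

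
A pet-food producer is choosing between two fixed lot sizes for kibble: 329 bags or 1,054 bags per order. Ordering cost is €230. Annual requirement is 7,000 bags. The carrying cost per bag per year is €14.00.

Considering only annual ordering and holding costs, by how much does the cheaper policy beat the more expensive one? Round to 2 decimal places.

€1,708.90

For each Q, cost = (D/Q)·S + (Q/2)·H.
TC(329) = (7,000/329)×230 + (329/2)×14 = €7,196.62
TC(1,054) = (7,000/1,054)×230 + (1,054/2)×14 = €8,905.51
|ΔTC| = |€7,196.62 − €8,905.51| = €1,708.90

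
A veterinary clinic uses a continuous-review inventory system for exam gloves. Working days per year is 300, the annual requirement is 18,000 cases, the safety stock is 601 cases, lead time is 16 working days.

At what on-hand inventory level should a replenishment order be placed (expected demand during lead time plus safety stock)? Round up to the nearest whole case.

1,561 cases

Daily demand d = 18,000 / 300 = 60.000 cases/day
Demand during lead time = 60.000 × 16 = 960.00
Reorder point = 960.00 + 601 = 1,561.00 → round up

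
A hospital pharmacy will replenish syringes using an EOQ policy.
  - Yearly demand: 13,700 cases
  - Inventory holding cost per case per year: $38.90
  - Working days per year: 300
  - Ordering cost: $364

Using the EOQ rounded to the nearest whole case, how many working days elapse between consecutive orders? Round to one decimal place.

2DS/H = 2·13,700·364/38.9 = 256,390.75
EOQ = √256,390.75 ≈ 506.35 → Q = 506 cases
T = Q/D × 300 days = 506/13,700 × 300 = 11.080 days

11.1 days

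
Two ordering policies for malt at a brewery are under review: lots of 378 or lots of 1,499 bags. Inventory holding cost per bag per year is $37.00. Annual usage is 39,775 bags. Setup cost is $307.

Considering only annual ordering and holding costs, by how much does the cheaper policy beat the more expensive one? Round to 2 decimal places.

$3,419.49

For each Q, cost = (D/Q)·S + (Q/2)·H.
TC(378) = (39,775/378)×307 + (378/2)×37 = $39,297.03
TC(1,499) = (39,775/1,499)×307 + (1,499/2)×37 = $35,877.55
Lots of 1,499 are cheaper by $3,419.49.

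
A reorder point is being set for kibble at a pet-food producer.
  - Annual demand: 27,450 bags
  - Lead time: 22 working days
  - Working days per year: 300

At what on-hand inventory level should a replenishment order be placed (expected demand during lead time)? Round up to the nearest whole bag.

Daily demand d = 27,450 / 300 = 91.500 bags/day
Demand during lead time = 91.500 × 22 = 2,013.00
Reorder point = 2,013.00 → round up

2,013 bags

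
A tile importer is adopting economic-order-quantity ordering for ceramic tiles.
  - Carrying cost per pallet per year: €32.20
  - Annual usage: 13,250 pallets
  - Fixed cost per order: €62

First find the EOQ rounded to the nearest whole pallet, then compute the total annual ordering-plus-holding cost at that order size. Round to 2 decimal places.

€7,273.56

Q* = √(2·D·S / H) = √(2·13,250·62 / 32.2) = √51,024.8 ≈ 225.89 → Q = 226 pallets
Annual ordering cost = (D/Q)·S = (13,250/226) × 62 = €3,634.96
Annual holding cost  = (Q/2)·H = (226/2) × 32.2 = €3,638.60
Total = €3,634.96 + €3,638.60 = €7,273.56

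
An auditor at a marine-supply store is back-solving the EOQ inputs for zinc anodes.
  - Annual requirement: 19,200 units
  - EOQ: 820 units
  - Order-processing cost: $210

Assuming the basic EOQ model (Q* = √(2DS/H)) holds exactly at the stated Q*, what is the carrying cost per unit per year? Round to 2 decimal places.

EOQ relation: Q² = 2DS/H, so rearrange for the unknown.
H = 2DS / Q² = 2 × 19,200 × 210 / 820² = 11.9929

$11.99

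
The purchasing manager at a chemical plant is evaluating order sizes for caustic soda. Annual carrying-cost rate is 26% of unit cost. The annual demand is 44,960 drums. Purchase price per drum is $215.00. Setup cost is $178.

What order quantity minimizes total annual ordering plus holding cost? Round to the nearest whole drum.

535 drums

H = i·C = 0.26 × $215 = $55.9000 per drum-year
Optimal lot size Q* = (2 × 44,960 × $178 / $55.9)^½ ≈ 535.10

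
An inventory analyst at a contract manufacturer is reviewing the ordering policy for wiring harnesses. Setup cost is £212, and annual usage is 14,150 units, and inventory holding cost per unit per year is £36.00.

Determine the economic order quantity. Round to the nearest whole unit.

408 units

Q* = √(2·D·S / H) = √(2·14,150·212 / 36) = √166,655.6 ≈ 408.23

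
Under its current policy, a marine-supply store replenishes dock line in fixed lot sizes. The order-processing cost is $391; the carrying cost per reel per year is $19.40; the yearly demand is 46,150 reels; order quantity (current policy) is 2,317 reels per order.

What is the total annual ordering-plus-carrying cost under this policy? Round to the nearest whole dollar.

$30,263

Orders/yr = 46,150/2,317 = 19.918; ordering cost = 19.918 × $391 = $7,787.94
Average inventory = 2,317/2 = 1158.5; holding cost = 1158.5 × $19.4 = $22,474.90
Total = $7,787.94 + $22,474.90 = $30,262.84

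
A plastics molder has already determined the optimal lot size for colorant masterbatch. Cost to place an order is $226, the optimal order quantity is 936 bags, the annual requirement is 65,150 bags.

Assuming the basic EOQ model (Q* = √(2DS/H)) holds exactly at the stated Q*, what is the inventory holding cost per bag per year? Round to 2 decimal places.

$33.61

From Q* = √(2DS/H) ⇒ Q*² = 2DS/H.
H = 2DS / Q² = 2 × 65,150 × 226 / 936² = 33.6125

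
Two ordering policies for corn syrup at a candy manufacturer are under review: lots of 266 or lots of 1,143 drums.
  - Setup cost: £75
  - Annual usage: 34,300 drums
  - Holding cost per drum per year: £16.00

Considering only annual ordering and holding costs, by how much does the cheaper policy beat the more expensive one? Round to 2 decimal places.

For each Q, cost = (D/Q)·S + (Q/2)·H.
TC(266) = (34,300/266)×75 + (266/2)×16 = £11,799.05
TC(1,143) = (34,300/1,143)×75 + (1,143/2)×16 = £11,394.66
Lots of 1,143 are cheaper by £404.40.

£404.40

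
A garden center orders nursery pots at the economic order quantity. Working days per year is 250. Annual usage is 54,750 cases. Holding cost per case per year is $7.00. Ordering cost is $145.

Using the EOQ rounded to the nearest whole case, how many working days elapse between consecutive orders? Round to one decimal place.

6.9 days

Q* = √(2·D·S / H) = √(2·54,750·145 / 7) = √2,268,214.3 ≈ 1,506.06 → Q = 1,506 cases
T = Q/D × 250 days = 1,506/54,750 × 250 = 6.877 days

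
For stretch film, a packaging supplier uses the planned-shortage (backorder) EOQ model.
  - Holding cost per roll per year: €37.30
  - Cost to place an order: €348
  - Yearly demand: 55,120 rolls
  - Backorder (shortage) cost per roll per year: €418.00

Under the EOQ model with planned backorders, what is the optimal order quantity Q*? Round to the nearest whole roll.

1,058 rolls

Basic EOQ = √(2·55,120·348/37.3) = 1,014.156
Backorder adjustment √((H+b)/b) = √((37.3+418)/418) = 1.0437
Q* = 1,014.156 × 1.0437 ≈ 1,058.44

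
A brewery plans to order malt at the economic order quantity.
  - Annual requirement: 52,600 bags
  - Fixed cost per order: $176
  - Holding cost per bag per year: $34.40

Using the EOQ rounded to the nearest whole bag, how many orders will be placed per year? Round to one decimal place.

2DS/H = 2·52,600·176/34.4 = 538,232.56
EOQ = √538,232.56 ≈ 733.64 → Q = 734
Orders per year = D/Q = 52,600 / 734 = 71.662

71.7 orders per year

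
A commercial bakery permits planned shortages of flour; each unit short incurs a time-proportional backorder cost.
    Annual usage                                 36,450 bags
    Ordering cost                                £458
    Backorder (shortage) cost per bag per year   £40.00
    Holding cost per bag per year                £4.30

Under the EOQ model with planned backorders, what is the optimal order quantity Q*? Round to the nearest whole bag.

2,932 bags

Q* = √(2DS/H) · √((H + b)/b)
   = √(2 × 36,450 × 458 / 4.3) · √((4.3 + 40) / 40)
   = 2,786.521 × 1.0524 ≈ 2,932.47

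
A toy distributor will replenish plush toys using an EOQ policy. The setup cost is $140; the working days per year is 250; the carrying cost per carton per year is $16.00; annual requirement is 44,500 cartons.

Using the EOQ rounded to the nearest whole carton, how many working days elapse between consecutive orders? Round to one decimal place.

Q* = √(2·D·S / H) = √(2·44,500·140 / 16) = √778,750.0 ≈ 882.47 → Q = 882 cartons
T = Q/D × 250 days = 882/44,500 × 250 = 4.955 days

5.0 days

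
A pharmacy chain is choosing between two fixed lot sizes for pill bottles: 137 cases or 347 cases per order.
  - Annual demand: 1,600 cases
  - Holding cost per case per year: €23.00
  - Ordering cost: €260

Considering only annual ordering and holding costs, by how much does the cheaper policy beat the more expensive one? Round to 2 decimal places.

TC(Q) = (D/Q)S + (Q/2)H
TC(137) = (1,600/137)×260 + (137/2)×23 = €4,612.00
TC(347) = (1,600/347)×260 + (347/2)×23 = €5,189.35
|ΔTC| = |€4,612.00 − €5,189.35| = €577.35

€577.35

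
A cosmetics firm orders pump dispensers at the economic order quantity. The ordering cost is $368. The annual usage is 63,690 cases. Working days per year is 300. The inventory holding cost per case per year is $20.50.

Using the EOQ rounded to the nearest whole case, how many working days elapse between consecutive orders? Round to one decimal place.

7.1 days

2DS/H = 2·63,690·368/20.5 = 2,286,626.34
EOQ = √2,286,626.34 ≈ 1,512.16 → Q = 1,512 cases
Cycle time = (working days × Q)/D = (300 × 1,512) / 63,690 = 7.122 days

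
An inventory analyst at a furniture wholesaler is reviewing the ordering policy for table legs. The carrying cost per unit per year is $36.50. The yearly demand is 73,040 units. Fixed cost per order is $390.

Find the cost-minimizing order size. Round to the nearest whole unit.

Q* = √(2·D·S / H) = √(2·73,040·390 / 36.5) = √1,560,854.8 ≈ 1,249.34

1,249 units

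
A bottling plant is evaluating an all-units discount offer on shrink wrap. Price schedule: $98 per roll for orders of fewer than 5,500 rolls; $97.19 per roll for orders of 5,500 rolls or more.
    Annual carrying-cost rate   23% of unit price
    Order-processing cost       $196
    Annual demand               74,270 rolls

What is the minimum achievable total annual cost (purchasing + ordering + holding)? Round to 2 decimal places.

H₁ = 23%×$98 = $22.5400;  H₂ = 23%×$97.19 = $22.3537
EOQ₁ = √(2×74,270×196/22.5400) = 1,136.51  (< 5,500, feasible at tier 1)
EOQ₂ = √(2×74,270×196/22.3537) = 1,141.23  (< 5,500 → use Q = 5,500 at tier-2 price)
TC(tier 1 (EOQ₁), Q≈1,136.5) = $7,304,076.91
TC(tier 2, Q≈5,500.0) = $7,282,420.69
Minimum at tier 2: $7,282,420.69

$7,282,420.69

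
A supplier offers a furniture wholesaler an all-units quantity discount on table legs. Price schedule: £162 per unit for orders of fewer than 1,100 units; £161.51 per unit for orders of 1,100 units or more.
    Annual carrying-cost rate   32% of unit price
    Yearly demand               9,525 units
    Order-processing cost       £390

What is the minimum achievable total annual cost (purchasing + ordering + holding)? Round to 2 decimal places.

H₁ = 32%×£162 = £51.8400;  H₂ = 32%×£161.51 = £51.6832
EOQ₁ = √(2×9,525×390/51.8400) = 378.57  (< 1,100, feasible at tier 1)
EOQ₂ = √(2×9,525×390/51.6832) = 379.14  (< 1,100 → use Q = 1,100 at tier-2 price)
TC(tier 1 (EOQ₁), Q≈378.6) = £1,562,675.12
TC(tier 2, Q≈1,100.0) = £1,570,185.56
Minimum at tier 1 (EOQ₁): £1,562,675.12

£1,562,675.12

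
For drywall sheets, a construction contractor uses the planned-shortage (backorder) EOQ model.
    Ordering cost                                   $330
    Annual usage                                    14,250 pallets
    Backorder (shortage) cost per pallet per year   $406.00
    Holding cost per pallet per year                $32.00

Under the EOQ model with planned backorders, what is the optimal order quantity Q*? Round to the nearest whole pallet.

563 pallets

Q* = √(2DS/H) · √((H + b)/b)
   = √(2 × 14,250 × 330 / 32) · √((32 + 406) / 406)
   = 542.131 × 1.0387 ≈ 563.09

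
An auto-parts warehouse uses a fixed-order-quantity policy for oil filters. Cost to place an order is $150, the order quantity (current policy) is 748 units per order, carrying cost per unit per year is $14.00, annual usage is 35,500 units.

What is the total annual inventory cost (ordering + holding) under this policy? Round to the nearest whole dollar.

$12,355

Ordering: D/Q × S = 35,500/748 × $150 = $7,118.98
Holding:  Q/2 × H = 748/2 × $14 = $5,236.00
Total = $7,118.98 + $5,236.00 = $12,354.98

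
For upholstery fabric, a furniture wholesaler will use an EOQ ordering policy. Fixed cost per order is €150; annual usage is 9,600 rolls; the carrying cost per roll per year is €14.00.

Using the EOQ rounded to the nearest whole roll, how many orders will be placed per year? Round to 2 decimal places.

Q* = √(2·D·S / H) = √(2·9,600·150 / 14) = √205,714.3 ≈ 453.56 → Q = 454
N = D/Q = 9,600/454 ≈ 21.145 orders/yr

21.15 orders per year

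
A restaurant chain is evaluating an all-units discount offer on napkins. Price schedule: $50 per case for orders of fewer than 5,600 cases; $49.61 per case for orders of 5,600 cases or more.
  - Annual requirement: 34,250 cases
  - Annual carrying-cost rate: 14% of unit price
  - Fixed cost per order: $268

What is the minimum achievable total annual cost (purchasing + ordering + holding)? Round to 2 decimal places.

H₁ = 14%×$50 = $7.0000;  H₂ = 14%×$49.61 = $6.9454
EOQ₁ = √(2×34,250×268/7.0000) = 1,619.44  (< 5,600, feasible at tier 1)
EOQ₂ = √(2×34,250×268/6.9454) = 1,625.79  (< 5,600 → use Q = 5,600 at tier-2 price)
TC(tier 1 (EOQ₁), Q≈1,619.4) = $1,723,836.05
TC(tier 2, Q≈5,600.0) = $1,720,228.73
Minimum at tier 2: $1,720,228.73

$1,720,228.73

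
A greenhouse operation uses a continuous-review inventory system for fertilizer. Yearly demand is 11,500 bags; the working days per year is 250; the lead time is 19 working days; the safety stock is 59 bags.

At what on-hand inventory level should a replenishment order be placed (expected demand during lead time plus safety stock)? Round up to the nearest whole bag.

Daily demand d = 11,500 / 250 = 46.000 bags/day
Demand during lead time = 46.000 × 19 = 874.00
Reorder point = 874.00 + 59 = 933.00 → round up

933 bags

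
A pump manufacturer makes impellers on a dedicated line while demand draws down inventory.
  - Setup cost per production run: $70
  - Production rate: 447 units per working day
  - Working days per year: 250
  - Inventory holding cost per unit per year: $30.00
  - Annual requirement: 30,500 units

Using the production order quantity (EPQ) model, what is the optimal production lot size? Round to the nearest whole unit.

442 units

d = 30,500/250 = 122.0000 units/day;  effective holding cost H(1 − d/p) = 30·(1 − 122.0000/447) = 21.81208
Q* = √(2DS / H_eff) = √(2·30,500·70 / 21.81208) ≈ 442.45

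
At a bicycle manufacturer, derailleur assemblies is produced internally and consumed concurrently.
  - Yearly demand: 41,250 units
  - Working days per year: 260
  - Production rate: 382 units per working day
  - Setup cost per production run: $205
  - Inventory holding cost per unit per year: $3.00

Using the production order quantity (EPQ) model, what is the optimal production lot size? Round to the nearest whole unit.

d = 41,250/260 = 158.6538 units/day;  effective holding cost H(1 − d/p) = 3·(1 − 158.6538/382) = 1.75403
Q* = √(2DS / H_eff) = √(2·41,250·205 / 1.75403) ≈ 3,105.17

3,105 units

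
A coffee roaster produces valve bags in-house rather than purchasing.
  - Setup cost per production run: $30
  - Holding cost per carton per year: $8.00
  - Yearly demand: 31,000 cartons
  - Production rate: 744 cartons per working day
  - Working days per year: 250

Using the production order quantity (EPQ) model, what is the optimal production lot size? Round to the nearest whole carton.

d = 31,000/250 = 124.0000 cartons/day;  effective holding cost H(1 − d/p) = 8·(1 − 124.0000/744) = 6.66667
Q* = √(2DS / H_eff) = √(2·31,000·30 / 6.66667) ≈ 528.20

528 cartons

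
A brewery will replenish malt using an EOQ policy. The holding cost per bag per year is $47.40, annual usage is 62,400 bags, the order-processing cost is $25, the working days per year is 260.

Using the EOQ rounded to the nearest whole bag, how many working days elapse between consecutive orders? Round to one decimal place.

2DS/H = 2·62,400·25/47.4 = 65,822.78
EOQ = √65,822.78 ≈ 256.56 → Q = 257 bags
T = Q/D × 260 days = 257/62,400 × 260 = 1.071 days

1.1 days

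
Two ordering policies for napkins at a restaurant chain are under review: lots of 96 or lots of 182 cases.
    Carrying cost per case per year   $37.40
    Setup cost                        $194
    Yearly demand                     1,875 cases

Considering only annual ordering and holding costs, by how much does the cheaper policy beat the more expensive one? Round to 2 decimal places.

TC(Q) = (D/Q)S + (Q/2)H
TC(96) = (1,875/96)×194 + (96/2)×37.4 = $5,584.26
TC(182) = (1,875/182)×194 + (182/2)×37.4 = $5,402.03
|ΔTC| = |$5,584.26 − $5,402.03| = $182.24

$182.24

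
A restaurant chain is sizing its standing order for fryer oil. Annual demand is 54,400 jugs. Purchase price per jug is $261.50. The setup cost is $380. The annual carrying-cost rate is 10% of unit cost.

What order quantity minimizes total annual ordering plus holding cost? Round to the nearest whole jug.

H = i·C = 0.1 × $261.5 = $26.1500 per jug-year
2DS/H = 2·54,400·380/26.15 = 1,581,032.50
EOQ = √1,581,032.50 ≈ 1,257.39

1,257 jugs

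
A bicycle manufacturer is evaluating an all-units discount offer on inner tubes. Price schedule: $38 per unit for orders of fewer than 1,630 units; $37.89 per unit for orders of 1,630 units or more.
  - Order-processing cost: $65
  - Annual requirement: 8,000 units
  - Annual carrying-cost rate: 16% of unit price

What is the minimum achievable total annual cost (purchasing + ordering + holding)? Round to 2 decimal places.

$306,514.60

H₁ = 16%×$38 = $6.0800;  H₂ = 16%×$37.89 = $6.0624
EOQ₁ = √(2×8,000×65/6.0800) = 413.59  (< 1,630, feasible at tier 1)
EOQ₂ = √(2×8,000×65/6.0624) = 414.19  (< 1,630 → use Q = 1,630 at tier-2 price)
TC(tier 1 (EOQ₁), Q≈413.6) = $306,514.60
TC(tier 2, Q≈1,630.0) = $308,379.87
Minimum at tier 1 (EOQ₁): $306,514.60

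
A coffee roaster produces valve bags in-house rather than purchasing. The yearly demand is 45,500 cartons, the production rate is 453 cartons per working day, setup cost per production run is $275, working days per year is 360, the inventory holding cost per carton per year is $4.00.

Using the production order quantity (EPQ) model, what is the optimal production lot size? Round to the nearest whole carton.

d = 45,500/360 = 126.3889 cartons/day;  effective holding cost H(1 − d/p) = 4·(1 − 126.3889/453) = 2.88398
Q* = √(2DS / H_eff) = √(2·45,500·275 / 2.88398) ≈ 2,945.71

2,946 cartons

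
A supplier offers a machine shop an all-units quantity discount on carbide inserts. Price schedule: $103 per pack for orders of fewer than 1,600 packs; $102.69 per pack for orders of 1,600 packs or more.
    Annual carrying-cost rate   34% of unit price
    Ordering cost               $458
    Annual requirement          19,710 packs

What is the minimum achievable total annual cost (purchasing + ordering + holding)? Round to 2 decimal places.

$2,055,274.85

H₁ = 34%×$103 = $35.0200;  H₂ = 34%×$102.69 = $34.9146
EOQ₁ = √(2×19,710×458/35.0200) = 718.01  (< 1,600, feasible at tier 1)
EOQ₂ = √(2×19,710×458/34.9146) = 719.10  (< 1,600 → use Q = 1,600 at tier-2 price)
TC(tier 1 (EOQ₁), Q≈718.0) = $2,055,274.85
TC(tier 2, Q≈1,600.0) = $2,057,593.57
Minimum at tier 1 (EOQ₁): $2,055,274.85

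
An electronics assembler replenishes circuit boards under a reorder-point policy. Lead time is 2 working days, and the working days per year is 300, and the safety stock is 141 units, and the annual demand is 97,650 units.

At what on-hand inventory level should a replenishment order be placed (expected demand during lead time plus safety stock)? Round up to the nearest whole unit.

792 units

Daily demand d = 97,650 / 300 = 325.500 units/day
Demand during lead time = 325.500 × 2 = 651.00
Reorder point = 651.00 + 141 = 792.00 → round up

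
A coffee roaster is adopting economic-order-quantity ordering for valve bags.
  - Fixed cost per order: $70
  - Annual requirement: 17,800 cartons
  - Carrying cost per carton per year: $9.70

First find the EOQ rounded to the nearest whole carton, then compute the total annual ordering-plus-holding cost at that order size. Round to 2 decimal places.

2DS/H = 2·17,800·70/9.7 = 256,907.22
EOQ = √256,907.22 ≈ 506.86 → Q = 507 cartons
Annual ordering cost = (D/Q)·S = (17,800/507) × 70 = $2,457.59
Annual holding cost  = (Q/2)·H = (507/2) × 9.7 = $2,458.95
Total = $2,457.59 + $2,458.95 = $4,916.54

$4,916.54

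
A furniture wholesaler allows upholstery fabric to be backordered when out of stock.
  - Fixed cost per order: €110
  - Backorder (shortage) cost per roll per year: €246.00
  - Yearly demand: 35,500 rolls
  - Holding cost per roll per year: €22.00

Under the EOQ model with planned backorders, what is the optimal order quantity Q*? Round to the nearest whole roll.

Q* = √(2DS/H) · √((H + b)/b)
   = √(2 × 35,500 × 110 / 22) · √((22 + 246) / 246)
   = 595.819 × 1.0438 ≈ 621.89

622 rolls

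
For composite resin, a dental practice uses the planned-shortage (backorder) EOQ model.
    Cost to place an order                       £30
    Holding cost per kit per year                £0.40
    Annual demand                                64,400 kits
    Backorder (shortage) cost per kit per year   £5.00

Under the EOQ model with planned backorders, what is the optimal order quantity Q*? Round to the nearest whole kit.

Q* = √(2DS/H) · √((H + b)/b)
   = √(2 × 64,400 × 30 / 0.4) · √((0.4 + 5) / 5)
   = 3,108.054 × 1.0392 ≈ 3,229.98

3,230 kits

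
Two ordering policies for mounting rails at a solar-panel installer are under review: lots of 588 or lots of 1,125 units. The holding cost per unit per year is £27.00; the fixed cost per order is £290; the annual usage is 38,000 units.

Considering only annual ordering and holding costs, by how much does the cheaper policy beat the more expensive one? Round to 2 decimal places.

Annual cost at Q: ordering D·S/Q plus holding Q·H/2.
TC(588) = (38,000/588)×290 + (588/2)×27 = £26,679.50
TC(1,125) = (38,000/1,125)×290 + (1,125/2)×27 = £24,983.06
|ΔTC| = |£26,679.50 − £24,983.06| = £1,696.44

£1,696.44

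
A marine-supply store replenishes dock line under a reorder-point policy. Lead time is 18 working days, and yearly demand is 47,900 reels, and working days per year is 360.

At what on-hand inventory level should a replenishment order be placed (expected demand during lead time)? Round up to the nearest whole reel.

2,395 reels

Daily demand d = 47,900 / 360 = 133.056 reels/day
Demand during lead time = 133.056 × 18 = 2,395.00
Reorder point = 2,395.00 → round up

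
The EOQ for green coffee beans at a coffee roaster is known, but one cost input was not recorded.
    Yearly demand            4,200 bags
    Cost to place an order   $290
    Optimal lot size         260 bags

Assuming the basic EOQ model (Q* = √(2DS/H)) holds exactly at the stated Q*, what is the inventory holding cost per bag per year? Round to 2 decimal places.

Since Q* = (2DS/H)^½, squaring gives Q*²·H = 2DS.
H = 2DS / Q² = 2 × 4,200 × 290 / 260² = 36.0355

$36.04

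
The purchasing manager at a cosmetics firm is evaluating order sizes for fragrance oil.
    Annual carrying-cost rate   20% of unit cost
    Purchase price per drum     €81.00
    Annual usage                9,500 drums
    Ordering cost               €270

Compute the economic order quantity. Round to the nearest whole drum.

563 drums

H = i·C = 0.2 × €81 = €16.2000 per drum-year
Optimal lot size Q* = (2 × 9,500 × €270 / €16.2)^½ ≈ 562.73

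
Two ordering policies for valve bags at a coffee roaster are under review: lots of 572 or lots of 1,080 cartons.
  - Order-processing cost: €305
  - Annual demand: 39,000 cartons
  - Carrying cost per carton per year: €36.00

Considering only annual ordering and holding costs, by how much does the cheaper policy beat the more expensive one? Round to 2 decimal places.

Annual cost at Q: ordering D·S/Q plus holding Q·H/2.
TC(572) = (39,000/572)×305 + (572/2)×36 = €31,091.45
TC(1,080) = (39,000/1,080)×305 + (1,080/2)×36 = €30,453.89
Lots of 1,080 are cheaper by €637.57.

€637.57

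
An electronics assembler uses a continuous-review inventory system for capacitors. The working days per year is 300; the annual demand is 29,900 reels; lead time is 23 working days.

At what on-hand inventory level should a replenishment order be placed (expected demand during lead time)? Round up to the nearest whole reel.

Daily demand d = 29,900 / 300 = 99.667 reels/day
Demand during lead time = 99.667 × 23 = 2,292.33
Reorder point = 2,292.33 → round up

2,293 reels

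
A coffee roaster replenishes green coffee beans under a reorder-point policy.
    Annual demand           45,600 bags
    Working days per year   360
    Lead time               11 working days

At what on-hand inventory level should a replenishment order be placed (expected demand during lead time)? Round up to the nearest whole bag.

1,394 bags

Daily demand d = 45,600 / 360 = 126.667 bags/day
Demand during lead time = 126.667 × 11 = 1,393.33
Reorder point = 1,393.33 → round up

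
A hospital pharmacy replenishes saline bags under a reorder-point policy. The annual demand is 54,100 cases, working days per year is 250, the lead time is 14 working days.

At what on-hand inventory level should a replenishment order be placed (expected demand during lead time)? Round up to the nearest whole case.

3,030 cases

Daily demand d = 54,100 / 250 = 216.400 cases/day
Demand during lead time = 216.400 × 14 = 3,029.60
Reorder point = 3,029.60 → round up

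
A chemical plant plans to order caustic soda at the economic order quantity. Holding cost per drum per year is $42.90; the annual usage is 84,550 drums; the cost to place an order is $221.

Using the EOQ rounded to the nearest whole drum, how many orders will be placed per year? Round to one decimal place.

2DS/H = 2·84,550·221/42.9 = 871,121.21
EOQ = √871,121.21 ≈ 933.34 → Q = 933
N = D/Q = 84,550/933 ≈ 90.622 orders/yr

90.6 orders per year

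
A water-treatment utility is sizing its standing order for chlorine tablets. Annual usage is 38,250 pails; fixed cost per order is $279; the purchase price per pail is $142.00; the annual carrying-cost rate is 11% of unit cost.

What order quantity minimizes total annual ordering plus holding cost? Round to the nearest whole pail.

Carrying cost H = $142 × 11% = $15.6200/pail/yr
EOQ = √(2DS/H) = √(2 × 38,250 × 279 / 15.62)
    = √(1,366,421.25) ≈ 1,168.94

1,169 pails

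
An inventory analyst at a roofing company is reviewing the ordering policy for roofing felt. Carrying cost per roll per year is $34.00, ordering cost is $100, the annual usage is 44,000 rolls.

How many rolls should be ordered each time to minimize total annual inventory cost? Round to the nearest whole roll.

Optimal lot size Q* = (2 × 44,000 × $100 / $34)^½ ≈ 508.75

509 rolls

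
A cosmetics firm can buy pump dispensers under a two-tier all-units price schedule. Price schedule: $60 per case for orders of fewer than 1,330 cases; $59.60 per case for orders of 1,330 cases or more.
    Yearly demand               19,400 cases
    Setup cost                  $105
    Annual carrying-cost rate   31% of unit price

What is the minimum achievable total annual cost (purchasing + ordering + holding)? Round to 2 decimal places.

$1,170,058.12

H₁ = 31%×$60 = $18.6000;  H₂ = 31%×$59.60 = $18.4760
EOQ₁ = √(2×19,400×105/18.6000) = 468.01  (< 1,330, feasible at tier 1)
EOQ₂ = √(2×19,400×105/18.4760) = 469.58  (< 1,330 → use Q = 1,330 at tier-2 price)
TC(tier 1 (EOQ₁), Q≈468.0) = $1,172,704.96
TC(tier 2, Q≈1,330.0) = $1,170,058.12
Minimum at tier 2: $1,170,058.12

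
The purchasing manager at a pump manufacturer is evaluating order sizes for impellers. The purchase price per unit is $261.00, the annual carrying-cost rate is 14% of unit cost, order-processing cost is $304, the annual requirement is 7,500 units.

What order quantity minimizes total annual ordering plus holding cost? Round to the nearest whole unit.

353 units

Holding cost per unit per year: H = 14% × $261 = $36.5400
Q* = √(2·D·S / H) = √(2·7,500·304 / 36.54) = √124,794.7 ≈ 353.26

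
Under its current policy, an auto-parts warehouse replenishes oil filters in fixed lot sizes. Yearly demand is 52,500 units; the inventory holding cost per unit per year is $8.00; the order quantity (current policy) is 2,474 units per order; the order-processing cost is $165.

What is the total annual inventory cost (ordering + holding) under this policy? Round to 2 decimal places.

Annual ordering cost = (D/Q)·S = (52,500/2,474) × 165 = $3,501.41
Annual holding cost  = (Q/2)·H = (2,474/2) × 8 = $9,896.00
Total = $3,501.41 + $9,896.00 = $13,397.41

$13,397.41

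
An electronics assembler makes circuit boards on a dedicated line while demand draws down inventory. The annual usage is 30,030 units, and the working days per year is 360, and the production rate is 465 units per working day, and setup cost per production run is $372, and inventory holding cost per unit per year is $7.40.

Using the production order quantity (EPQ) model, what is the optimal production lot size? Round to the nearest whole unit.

d = 30,030/360 = 83.4167 units/day;  effective holding cost H(1 − d/p) = 7.4·(1 − 83.4167/465) = 6.07251
Q* = √(2DS / H_eff) = √(2·30,030·372 / 6.07251) ≈ 1,918.14

1,918 units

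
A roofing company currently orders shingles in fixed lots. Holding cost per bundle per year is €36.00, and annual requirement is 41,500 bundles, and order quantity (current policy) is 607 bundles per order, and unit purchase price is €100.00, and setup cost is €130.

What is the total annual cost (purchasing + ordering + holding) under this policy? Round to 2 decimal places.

€4,169,813.97

Orders/yr = 41,500/607 = 68.369; ordering cost = 68.369 × €130 = €8,887.97
Average inventory = 607/2 = 303.5; holding cost = 303.5 × €36 = €10,926.00
Purchase cost = D·C = 41,500 × 100 = €4,150,000.00
Total = €8,887.97 + €10,926.00 + €4,150,000.00 = €4,169,813.97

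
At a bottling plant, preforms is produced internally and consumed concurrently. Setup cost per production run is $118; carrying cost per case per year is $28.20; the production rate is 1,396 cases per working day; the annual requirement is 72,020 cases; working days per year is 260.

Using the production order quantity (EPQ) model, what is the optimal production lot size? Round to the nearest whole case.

867 cases

Daily demand d = 72,020/260 = 277.000; p = 1396; 1 − d/p = 0.80158
EPQ = √(2DS / (H(1 − d/p)))
    = √(2 × 72,020 × 118 / (28.2 × 0.80158)) ≈ 867.13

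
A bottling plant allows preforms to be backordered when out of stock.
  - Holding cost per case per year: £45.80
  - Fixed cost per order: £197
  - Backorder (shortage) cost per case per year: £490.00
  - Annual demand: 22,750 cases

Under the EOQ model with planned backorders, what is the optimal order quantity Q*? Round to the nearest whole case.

Q* = √(2DS/H) · √((H + b)/b)
   = √(2 × 22,750 × 197 / 45.8) · √((45.8 + 490) / 490)
   = 442.391 × 1.0457 ≈ 462.60

463 cases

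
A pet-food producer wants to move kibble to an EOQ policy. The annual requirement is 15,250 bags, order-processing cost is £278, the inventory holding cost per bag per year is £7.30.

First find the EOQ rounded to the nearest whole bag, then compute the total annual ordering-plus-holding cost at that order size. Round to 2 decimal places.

£7,867.45

EOQ = √(2DS/H) = √(2 × 15,250 × 278 / 7.3)
    = √(1,161,506.85) ≈ 1,077.73 → Q = 1,078 bags
Orders/yr = 15,250/1,078 = 14.147; ordering cost = 14.147 × £278 = £3,932.75
Average inventory = 1,078/2 = 539; holding cost = 539 × £7.3 = £3,934.70
Total = £3,932.75 + £3,934.70 = £7,867.45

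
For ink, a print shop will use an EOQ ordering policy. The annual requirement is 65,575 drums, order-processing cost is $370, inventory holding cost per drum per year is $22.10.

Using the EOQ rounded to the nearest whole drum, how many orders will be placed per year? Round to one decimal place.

44.2 orders per year

Q* = √(2·D·S / H) = √(2·65,575·370 / 22.1) = √2,195,724.0 ≈ 1,481.80 → Q = 1,482
N = D/Q = 65,575/1,482 ≈ 44.248 orders/yr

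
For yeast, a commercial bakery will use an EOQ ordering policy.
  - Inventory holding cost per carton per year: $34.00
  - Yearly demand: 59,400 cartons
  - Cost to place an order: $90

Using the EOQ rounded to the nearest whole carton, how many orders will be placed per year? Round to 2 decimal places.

105.88 orders per year

2DS/H = 2·59,400·90/34 = 314,470.59
EOQ = √314,470.59 ≈ 560.78 → Q = 561
N = D/Q = 59,400/561 ≈ 105.882 orders/yr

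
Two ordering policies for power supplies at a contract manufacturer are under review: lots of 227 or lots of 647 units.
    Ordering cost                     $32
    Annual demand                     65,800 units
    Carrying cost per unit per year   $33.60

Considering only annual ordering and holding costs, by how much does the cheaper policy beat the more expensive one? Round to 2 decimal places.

$1,034.63

TC(Q) = (D/Q)S + (Q/2)H
TC(227) = (65,800/227)×32 + (227/2)×33.6 = $13,089.37
TC(647) = (65,800/647)×32 + (647/2)×33.6 = $14,124.00
Lots of 227 are cheaper by $1,034.63.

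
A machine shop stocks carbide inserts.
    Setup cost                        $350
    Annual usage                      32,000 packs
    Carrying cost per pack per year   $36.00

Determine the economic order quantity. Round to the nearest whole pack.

789 packs

Optimal lot size Q* = (2 × 32,000 × $350 / $36)^½ ≈ 788.81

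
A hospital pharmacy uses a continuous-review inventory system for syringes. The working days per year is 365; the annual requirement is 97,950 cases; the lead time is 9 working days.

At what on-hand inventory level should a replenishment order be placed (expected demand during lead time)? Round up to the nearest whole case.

Daily demand d = 97,950 / 365 = 268.356 cases/day
Demand during lead time = 268.356 × 9 = 2,415.21
Reorder point = 2,415.21 → round up

2,416 cases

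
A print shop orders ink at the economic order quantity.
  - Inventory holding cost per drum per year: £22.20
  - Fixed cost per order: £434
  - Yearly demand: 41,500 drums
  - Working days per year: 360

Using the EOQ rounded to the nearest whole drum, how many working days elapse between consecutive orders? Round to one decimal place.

2DS/H = 2·41,500·434/22.2 = 1,622,612.61
EOQ = √1,622,612.61 ≈ 1,273.82 → Q = 1,274 drums
Days between orders = 360 / (D/Q) = 360 / 32.575 ≈ 11.052

11.1 days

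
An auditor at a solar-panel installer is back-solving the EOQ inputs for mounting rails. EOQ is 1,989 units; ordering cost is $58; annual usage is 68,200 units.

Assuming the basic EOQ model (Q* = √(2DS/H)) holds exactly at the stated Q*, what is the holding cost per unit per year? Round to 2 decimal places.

EOQ relation: Q² = 2DS/H, so rearrange for the unknown.
H = 2DS / Q² = 2 × 68,200 × 58 / 1,989² = 1.9997

$2.00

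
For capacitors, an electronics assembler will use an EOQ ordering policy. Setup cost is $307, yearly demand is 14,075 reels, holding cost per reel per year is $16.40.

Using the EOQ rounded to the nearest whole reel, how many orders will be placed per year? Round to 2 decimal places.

19.39 orders per year

Q* = √(2·D·S / H) = √(2·14,075·307 / 16.4) = √526,954.3 ≈ 725.92 → Q = 726
N = D/Q = 14,075/726 ≈ 19.387 orders/yr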